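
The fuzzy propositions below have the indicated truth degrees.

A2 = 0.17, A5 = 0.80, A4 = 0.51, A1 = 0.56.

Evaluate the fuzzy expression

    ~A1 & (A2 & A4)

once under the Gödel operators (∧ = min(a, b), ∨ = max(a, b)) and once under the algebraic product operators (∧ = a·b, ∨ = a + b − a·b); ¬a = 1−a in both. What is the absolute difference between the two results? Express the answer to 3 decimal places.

0.132

Under Gödel:
  ~A1 = 1 − 0.56 = 0.44
  A2 & A4 = min(a, b) on (0.17, 0.51) = 0.17
  ~A1 & (A2 & A4) = min(a, b) on (0.44, 0.17) = 0.17
  → value = 0.1700
Under algebraic product:
  ~A1 = 1 − 0.5600 = 0.4400
  A2 & A4 = a·b on (0.1700, 0.5100) = 0.0867
  ~A1 & (A2 & A4) = a·b on (0.4400, 0.0867) = 0.0381
  → value = 0.0381
|0.1700 − 0.0381| = 0.132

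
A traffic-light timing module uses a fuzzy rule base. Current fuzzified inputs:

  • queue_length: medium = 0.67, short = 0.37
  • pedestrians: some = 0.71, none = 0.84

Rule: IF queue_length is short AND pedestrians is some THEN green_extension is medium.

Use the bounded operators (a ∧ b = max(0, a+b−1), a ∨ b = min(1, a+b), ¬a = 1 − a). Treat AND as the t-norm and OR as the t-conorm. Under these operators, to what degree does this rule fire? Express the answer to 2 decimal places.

0.08

firing strength: short=0.37, some=0.71; AND[max(0, a+b−1)] → w = 0.08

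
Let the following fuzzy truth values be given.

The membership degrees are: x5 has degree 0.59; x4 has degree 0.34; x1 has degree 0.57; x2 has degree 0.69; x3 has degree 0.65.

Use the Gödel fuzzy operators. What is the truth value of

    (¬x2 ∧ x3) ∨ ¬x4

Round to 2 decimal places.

0.66

¬x2 = 1 − 0.69 = 0.31
¬x2 ∧ x3 = min(a, b) on (0.31, 0.65) = 0.31
¬x4 = 1 − 0.34 = 0.66
(¬x2 ∧ x3) ∨ ¬x4 = max(a, b) on (0.31, 0.66) = 0.66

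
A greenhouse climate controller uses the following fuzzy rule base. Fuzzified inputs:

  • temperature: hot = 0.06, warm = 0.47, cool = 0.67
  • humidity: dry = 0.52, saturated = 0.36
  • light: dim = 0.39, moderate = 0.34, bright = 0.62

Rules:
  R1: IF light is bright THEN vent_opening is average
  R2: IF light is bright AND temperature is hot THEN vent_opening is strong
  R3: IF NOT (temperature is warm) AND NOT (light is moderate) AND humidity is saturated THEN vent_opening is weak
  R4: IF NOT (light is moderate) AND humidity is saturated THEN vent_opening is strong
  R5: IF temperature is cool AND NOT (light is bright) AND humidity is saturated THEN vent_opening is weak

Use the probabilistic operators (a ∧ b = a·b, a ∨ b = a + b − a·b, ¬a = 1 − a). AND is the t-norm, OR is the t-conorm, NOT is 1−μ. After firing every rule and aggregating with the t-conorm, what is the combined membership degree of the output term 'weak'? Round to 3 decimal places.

R1: bright=0.62 → w = 0.6200
R2: bright=0.62, hot=0.06; AND[a·b] → w = 0.0372
R3: ¬warm=1−0.47=0.53, ¬moderate=1−0.34=0.66, saturated=0.36; AND[a·b] → w = 0.1259
R4: ¬moderate=1−0.34=0.66, saturated=0.36; AND[a·b] → w = 0.2376
R5: cool=0.67, ¬bright=1−0.62=0.38, saturated=0.36; AND[a·b] → w = 0.0917
Rules with consequent 'weak': {R3, R5} → strengths 0.1259, 0.0917
Aggregate via t-conorm [a + b − a·b]: 0.2060

0.206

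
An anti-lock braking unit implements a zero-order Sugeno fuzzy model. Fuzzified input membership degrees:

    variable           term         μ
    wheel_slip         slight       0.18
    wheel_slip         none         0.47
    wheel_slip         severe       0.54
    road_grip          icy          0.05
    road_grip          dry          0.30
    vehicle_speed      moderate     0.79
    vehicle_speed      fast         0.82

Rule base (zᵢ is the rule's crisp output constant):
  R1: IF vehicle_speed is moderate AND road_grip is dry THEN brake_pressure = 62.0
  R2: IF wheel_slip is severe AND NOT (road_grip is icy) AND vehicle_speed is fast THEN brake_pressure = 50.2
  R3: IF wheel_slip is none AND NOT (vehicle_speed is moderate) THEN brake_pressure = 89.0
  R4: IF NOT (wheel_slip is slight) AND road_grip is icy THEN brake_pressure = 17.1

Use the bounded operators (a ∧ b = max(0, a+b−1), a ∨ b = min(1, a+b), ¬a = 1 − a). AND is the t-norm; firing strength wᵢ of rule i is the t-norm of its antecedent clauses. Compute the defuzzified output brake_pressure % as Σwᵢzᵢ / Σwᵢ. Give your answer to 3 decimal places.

R1 (z=62.0): moderate=0.79, dry=0.30; AND[max(0, a+b−1)] → w = 0.09
R2 (z=50.2): severe=0.54, ¬icy=1−0.05=0.95, fast=0.82; AND[max(0, a+b−1)] → w = 0.31
R3 (z=89.0): none=0.47, ¬moderate=1−0.79=0.21; AND[max(0, a+b−1)] → w = 0.00
R4 (z=17.1): ¬slight=1−0.18=0.82, icy=0.05; AND[max(0, a+b−1)] → w = 0.00
Weighted average = (0.09·62.0 + 0.31·50.2 + 0.00·89.0 + 0.00·17.1) / (0.09 + 0.31 + 0.00 + 0.00)
  = 21.1420 / 0.4000 = 52.855

52.855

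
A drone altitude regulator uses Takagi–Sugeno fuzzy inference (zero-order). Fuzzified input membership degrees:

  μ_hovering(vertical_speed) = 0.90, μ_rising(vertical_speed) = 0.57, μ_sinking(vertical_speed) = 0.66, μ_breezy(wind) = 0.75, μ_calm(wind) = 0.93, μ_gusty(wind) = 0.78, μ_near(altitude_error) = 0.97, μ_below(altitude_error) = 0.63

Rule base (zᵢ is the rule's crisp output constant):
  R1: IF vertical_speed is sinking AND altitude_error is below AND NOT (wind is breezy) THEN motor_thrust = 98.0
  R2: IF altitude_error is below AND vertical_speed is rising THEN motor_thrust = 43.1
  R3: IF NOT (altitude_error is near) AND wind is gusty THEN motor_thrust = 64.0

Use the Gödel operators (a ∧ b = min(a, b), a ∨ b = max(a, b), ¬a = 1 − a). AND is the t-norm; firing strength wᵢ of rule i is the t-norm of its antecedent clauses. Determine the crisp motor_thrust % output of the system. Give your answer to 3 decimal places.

R1 (z=98.0): sinking=0.66, below=0.63, ¬breezy=1−0.75=0.25; AND[min(a, b)] → w = 0.25
R2 (z=43.1): below=0.63, rising=0.57; AND[min(a, b)] → w = 0.57
R3 (z=64.0): ¬near=1−0.97=0.03, gusty=0.78; AND[min(a, b)] → w = 0.03
Weighted average = (0.25·98.0 + 0.57·43.1 + 0.03·64.0) / (0.25 + 0.57 + 0.03)
  = 50.9870 / 0.8500 = 59.985

59.985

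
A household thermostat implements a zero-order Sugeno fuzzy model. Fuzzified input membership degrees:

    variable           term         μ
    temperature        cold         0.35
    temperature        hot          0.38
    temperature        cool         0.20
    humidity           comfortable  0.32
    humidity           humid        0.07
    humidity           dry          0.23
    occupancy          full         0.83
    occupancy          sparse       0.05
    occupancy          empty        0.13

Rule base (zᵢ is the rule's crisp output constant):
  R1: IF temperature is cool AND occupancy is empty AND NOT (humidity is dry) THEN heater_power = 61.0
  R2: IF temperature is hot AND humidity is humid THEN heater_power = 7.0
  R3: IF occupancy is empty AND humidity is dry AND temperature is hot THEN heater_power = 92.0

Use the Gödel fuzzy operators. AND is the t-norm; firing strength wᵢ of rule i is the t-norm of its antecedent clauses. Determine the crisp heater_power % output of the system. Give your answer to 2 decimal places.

61.76

R1 (z=61.0): cool=0.20, empty=0.13, ¬dry=1−0.23=0.77; AND[min(a, b)] → w = 0.13
R2 (z=7.0): hot=0.38, humid=0.07; AND[min(a, b)] → w = 0.07
R3 (z=92.0): empty=0.13, dry=0.23, hot=0.38; AND[min(a, b)] → w = 0.13
Weighted average = (0.13·61.0 + 0.07·7.0 + 0.13·92.0) / (0.13 + 0.07 + 0.13)
  = 20.3800 / 0.3300 = 61.76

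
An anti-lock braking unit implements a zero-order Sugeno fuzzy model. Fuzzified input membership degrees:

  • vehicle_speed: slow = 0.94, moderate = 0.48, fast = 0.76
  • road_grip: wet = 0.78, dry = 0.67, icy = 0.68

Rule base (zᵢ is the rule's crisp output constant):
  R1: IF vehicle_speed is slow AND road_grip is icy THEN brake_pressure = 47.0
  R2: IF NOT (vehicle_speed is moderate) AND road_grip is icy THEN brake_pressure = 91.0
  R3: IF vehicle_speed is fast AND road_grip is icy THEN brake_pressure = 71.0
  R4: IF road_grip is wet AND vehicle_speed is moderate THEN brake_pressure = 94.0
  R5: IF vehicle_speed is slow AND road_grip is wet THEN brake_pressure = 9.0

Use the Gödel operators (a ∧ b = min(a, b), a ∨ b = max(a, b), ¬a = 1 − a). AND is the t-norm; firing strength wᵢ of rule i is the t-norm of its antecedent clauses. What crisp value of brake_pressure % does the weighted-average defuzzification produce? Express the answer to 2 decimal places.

R1 (z=47.0): slow=0.94, icy=0.68; AND[min(a, b)] → w = 0.68
R2 (z=91.0): ¬moderate=1−0.48=0.52, icy=0.68; AND[min(a, b)] → w = 0.52
R3 (z=71.0): fast=0.76, icy=0.68; AND[min(a, b)] → w = 0.68
R4 (z=94.0): wet=0.78, moderate=0.48; AND[min(a, b)] → w = 0.48
R5 (z=9.0): slow=0.94, wet=0.78; AND[min(a, b)] → w = 0.78
Weighted average = (0.68·47.0 + 0.52·91.0 + 0.68·71.0 + 0.48·94.0 + 0.78·9.0) / (0.68 + 0.52 + 0.68 + 0.48 + 0.78)
  = 179.7000 / 3.1400 = 57.23

57.23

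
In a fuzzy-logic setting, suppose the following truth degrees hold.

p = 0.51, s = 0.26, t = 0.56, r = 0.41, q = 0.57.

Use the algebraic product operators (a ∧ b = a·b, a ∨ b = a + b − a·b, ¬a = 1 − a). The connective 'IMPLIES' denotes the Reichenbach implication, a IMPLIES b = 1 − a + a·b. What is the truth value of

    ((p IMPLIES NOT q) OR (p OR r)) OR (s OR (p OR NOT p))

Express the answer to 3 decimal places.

0.984

NOT q = 1 − 0.5700 = 0.4300
p IMPLIES NOT q  [Reichenbach: 1 − a + a·b] with a=0.5100, b=0.4300 → 0.7093
p OR r = a + b − a·b on (0.5100, 0.4100) = 0.7109
(p IMPLIES NOT q) OR (p OR r) = a + b − a·b on (0.7093, 0.7109) = 0.9160
NOT p = 1 − 0.5100 = 0.4900
p OR NOT p = a + b − a·b on (0.5100, 0.4900) = 0.7501
s OR (p OR NOT p) = a + b − a·b on (0.2600, 0.7501) = 0.8151
((p IMPLIES NOT q) OR (p OR r)) OR (s OR (p OR NOT p)) = a + b − a·b on (0.9160, 0.8151) = 0.9845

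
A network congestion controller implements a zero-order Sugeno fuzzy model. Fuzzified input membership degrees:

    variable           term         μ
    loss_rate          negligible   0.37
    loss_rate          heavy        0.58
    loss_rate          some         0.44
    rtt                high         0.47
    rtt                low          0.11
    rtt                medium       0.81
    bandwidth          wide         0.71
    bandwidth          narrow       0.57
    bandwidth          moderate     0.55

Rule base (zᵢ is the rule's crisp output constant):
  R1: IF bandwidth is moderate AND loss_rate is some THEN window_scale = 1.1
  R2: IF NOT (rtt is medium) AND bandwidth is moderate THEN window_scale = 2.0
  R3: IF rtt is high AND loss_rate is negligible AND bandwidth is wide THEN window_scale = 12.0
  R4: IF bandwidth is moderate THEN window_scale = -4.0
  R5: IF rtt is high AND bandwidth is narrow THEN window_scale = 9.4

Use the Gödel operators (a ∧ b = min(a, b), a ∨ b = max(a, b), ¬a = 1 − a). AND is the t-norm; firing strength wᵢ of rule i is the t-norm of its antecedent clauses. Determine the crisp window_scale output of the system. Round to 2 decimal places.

R1 (z=1.1): moderate=0.55, some=0.44; AND[min(a, b)] → w = 0.44
R2 (z=2.0): ¬medium=1−0.81=0.19, moderate=0.55; AND[min(a, b)] → w = 0.19
R3 (z=12.0): high=0.47, negligible=0.37, wide=0.71; AND[min(a, b)] → w = 0.37
R4 (z=-4.0): moderate=0.55 → w = 0.55
R5 (z=9.4): high=0.47, narrow=0.57; AND[min(a, b)] → w = 0.47
Weighted average = (0.44·1.1 + 0.19·2.0 + 0.37·12.0 + 0.55·-4.0 + 0.47·9.4) / (0.44 + 0.19 + 0.37 + 0.55 + 0.47)
  = 7.5220 / 2.0200 = 3.72

3.72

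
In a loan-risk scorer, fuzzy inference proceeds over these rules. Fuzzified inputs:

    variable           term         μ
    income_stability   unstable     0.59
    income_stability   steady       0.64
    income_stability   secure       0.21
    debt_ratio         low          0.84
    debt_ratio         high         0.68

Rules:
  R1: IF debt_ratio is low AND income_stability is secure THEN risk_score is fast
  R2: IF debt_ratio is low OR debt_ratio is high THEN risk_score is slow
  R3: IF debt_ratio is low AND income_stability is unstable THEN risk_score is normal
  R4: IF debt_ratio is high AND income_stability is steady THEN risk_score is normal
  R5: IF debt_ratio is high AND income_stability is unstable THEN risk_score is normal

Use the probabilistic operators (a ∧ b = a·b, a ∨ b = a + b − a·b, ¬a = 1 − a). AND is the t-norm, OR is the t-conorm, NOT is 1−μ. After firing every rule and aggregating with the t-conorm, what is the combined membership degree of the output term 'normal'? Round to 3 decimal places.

0.829

R1: low=0.84, secure=0.21; AND[a·b] → w = 0.1764
R2: low=0.84, high=0.68; OR[a + b − a·b] → w = 0.9488
R3: low=0.84, unstable=0.59; AND[a·b] → w = 0.4956
R4: high=0.68, steady=0.64; AND[a·b] → w = 0.4352
R5: high=0.68, unstable=0.59; AND[a·b] → w = 0.4012
Rules with consequent 'normal': {R3, R4, R5} → strengths 0.4956, 0.4352, 0.4012
Aggregate via t-conorm [a + b − a·b]: 0.8294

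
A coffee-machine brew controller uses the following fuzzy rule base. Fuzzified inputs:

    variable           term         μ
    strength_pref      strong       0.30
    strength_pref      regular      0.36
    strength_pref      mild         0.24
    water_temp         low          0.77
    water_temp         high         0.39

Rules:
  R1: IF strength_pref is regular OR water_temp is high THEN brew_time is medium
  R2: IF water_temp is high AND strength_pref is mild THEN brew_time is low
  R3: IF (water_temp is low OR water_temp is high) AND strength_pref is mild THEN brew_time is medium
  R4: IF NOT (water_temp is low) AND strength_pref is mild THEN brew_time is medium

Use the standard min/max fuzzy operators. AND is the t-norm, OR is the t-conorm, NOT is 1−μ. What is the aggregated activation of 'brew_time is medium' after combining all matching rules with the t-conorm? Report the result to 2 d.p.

R1: regular=0.36, high=0.39; OR[max(a, b)] → w = 0.39
R2: high=0.39, mild=0.24; AND[min(a, b)] → w = 0.24
R3: (low=0.77 OR high=0.39) = 0.77; AND[min(a, b)] with mild=0.24 → w = 0.24
R4: ¬low=1−0.77=0.23, mild=0.24; AND[min(a, b)] → w = 0.23
Rules with consequent 'medium': {R1, R3, R4} → strengths 0.39, 0.24, 0.23
Aggregate via t-conorm [max(a, b)]: 0.39

0.39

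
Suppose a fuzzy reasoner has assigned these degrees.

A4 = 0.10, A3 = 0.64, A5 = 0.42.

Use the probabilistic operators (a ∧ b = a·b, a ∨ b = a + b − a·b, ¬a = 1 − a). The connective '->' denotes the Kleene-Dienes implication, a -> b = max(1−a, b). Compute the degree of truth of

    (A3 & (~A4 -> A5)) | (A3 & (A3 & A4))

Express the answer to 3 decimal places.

0.299

~A4 = 1 − 0.1000 = 0.9000
~A4 -> A5  [Kleene-Dienes: max(1−a, b)] with a=0.9000, b=0.4200 → 0.4200
A3 & (~A4 -> A5) = a·b on (0.6400, 0.4200) = 0.2688
A3 & A4 = a·b on (0.6400, 0.1000) = 0.0640
A3 & (A3 & A4) = a·b on (0.6400, 0.0640) = 0.0410
(A3 & (~A4 -> A5)) | (A3 & (A3 & A4)) = a + b − a·b on (0.2688, 0.0410) = 0.2987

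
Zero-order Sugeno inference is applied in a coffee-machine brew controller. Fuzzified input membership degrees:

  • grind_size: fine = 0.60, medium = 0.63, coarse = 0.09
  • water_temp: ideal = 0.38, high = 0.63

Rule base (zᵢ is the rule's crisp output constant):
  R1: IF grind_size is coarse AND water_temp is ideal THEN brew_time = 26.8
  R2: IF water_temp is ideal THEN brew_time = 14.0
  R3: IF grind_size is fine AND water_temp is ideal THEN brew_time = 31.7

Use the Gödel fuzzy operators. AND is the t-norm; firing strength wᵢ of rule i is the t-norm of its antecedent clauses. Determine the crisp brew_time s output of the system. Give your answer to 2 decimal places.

R1 (z=26.8): coarse=0.09, ideal=0.38; AND[min(a, b)] → w = 0.09
R2 (z=14.0): ideal=0.38 → w = 0.38
R3 (z=31.7): fine=0.60, ideal=0.38; AND[min(a, b)] → w = 0.38
Weighted average = (0.09·26.8 + 0.38·14.0 + 0.38·31.7) / (0.09 + 0.38 + 0.38)
  = 19.7780 / 0.8500 = 23.27

23.27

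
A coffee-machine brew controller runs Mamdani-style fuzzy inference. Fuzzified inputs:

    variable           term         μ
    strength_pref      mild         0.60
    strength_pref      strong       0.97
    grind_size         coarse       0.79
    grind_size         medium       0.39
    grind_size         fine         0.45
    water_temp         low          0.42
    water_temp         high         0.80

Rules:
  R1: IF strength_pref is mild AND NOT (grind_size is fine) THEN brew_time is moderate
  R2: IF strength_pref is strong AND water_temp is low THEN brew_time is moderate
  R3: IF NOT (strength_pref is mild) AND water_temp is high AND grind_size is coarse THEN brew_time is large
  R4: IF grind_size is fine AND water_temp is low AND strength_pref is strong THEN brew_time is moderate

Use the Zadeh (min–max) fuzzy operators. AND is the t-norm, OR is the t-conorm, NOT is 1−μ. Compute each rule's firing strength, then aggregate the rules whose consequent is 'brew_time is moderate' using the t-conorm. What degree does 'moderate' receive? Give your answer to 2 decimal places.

0.55

R1: mild=0.60, ¬fine=1−0.45=0.55; AND[min(a, b)] → w = 0.55
R2: strong=0.97, low=0.42; AND[min(a, b)] → w = 0.42
R3: ¬mild=1−0.60=0.40, high=0.80, coarse=0.79; AND[min(a, b)] → w = 0.40
R4: fine=0.45, low=0.42, strong=0.97; AND[min(a, b)] → w = 0.42
Rules with consequent 'moderate': {R1, R2, R4} → strengths 0.55, 0.42, 0.42
Aggregate via t-conorm [max(a, b)]: 0.55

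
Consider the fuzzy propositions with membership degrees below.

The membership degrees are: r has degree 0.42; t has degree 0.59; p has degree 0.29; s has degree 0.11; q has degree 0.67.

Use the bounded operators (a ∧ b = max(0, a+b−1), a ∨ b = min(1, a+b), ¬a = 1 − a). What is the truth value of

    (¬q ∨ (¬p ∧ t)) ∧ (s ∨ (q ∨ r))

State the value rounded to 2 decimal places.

0.63

¬q = 1 − 0.67 = 0.33
¬p = 1 − 0.29 = 0.71
¬p ∧ t = max(0, a+b−1) on (0.71, 0.59) = 0.30
¬q ∨ (¬p ∧ t) = min(1, a+b) on (0.33, 0.30) = 0.63
q ∨ r = min(1, a+b) on (0.67, 0.42) = 1.00
s ∨ (q ∨ r) = min(1, a+b) on (0.11, 1.00) = 1.00
(¬q ∨ (¬p ∧ t)) ∧ (s ∨ (q ∨ r)) = max(0, a+b−1) on (0.63, 1.00) = 0.63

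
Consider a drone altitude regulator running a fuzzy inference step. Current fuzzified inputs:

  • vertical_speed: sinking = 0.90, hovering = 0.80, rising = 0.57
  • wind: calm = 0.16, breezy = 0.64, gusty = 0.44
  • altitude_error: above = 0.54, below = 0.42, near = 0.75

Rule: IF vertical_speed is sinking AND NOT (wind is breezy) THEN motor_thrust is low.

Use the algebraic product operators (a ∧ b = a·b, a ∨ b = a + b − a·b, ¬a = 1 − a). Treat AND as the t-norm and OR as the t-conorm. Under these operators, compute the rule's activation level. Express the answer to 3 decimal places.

0.324

firing strength: sinking=0.90, ¬breezy=1−0.64=0.36; AND[a·b] → w = 0.3240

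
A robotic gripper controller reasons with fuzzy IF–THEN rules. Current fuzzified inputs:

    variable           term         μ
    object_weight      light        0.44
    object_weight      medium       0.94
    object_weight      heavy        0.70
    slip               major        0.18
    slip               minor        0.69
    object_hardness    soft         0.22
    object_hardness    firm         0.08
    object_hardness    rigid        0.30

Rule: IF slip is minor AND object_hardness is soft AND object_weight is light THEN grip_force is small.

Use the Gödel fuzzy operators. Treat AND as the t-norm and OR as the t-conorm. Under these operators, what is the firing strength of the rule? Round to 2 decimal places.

0.22

firing strength: minor=0.69, soft=0.22, light=0.44; AND[min(a, b)] → w = 0.22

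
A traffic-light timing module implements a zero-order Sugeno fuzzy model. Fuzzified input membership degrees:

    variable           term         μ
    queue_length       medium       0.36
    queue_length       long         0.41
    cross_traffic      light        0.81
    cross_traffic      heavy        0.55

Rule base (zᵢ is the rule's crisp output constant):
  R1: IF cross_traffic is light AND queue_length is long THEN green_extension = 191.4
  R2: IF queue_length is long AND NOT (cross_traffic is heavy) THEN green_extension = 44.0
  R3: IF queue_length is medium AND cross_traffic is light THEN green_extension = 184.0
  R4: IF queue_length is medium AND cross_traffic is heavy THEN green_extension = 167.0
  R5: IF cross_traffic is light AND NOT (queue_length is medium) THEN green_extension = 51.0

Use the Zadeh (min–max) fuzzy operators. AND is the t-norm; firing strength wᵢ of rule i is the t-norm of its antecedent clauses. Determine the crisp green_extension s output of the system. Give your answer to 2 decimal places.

R1 (z=191.4): light=0.81, long=0.41; AND[min(a, b)] → w = 0.41
R2 (z=44.0): long=0.41, ¬heavy=1−0.55=0.45; AND[min(a, b)] → w = 0.41
R3 (z=184.0): medium=0.36, light=0.81; AND[min(a, b)] → w = 0.36
R4 (z=167.0): medium=0.36, heavy=0.55; AND[min(a, b)] → w = 0.36
R5 (z=51.0): light=0.81, ¬medium=1−0.36=0.64; AND[min(a, b)] → w = 0.64
Weighted average = (0.41·191.4 + 0.41·44.0 + 0.36·184.0 + 0.36·167.0 + 0.64·51.0) / (0.41 + 0.41 + 0.36 + 0.36 + 0.64)
  = 255.5140 / 2.1800 = 117.21

117.21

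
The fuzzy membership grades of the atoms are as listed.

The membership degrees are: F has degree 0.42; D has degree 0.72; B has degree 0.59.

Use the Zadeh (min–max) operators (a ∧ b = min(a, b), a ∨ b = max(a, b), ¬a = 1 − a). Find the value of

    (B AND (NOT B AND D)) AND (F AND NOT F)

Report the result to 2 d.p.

0.41

NOT B = 1 − 0.59 = 0.41
NOT B AND D = min(a, b) on (0.41, 0.72) = 0.41
B AND (NOT B AND D) = min(a, b) on (0.59, 0.41) = 0.41
NOT F = 1 − 0.42 = 0.58
F AND NOT F = min(a, b) on (0.42, 0.58) = 0.42
(B AND (NOT B AND D)) AND (F AND NOT F) = min(a, b) on (0.41, 0.42) = 0.41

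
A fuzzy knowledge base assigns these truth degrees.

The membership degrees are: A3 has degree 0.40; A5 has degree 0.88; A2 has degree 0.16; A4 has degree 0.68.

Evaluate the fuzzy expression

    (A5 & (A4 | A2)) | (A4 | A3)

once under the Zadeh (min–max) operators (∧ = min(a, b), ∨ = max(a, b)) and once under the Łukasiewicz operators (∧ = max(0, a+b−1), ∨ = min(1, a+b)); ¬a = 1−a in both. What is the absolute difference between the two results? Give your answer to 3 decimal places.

0.320

Under Zadeh (min–max):
  A4 | A2 = max(a, b) on (0.68, 0.16) = 0.68
  A5 & (A4 | A2) = min(a, b) on (0.88, 0.68) = 0.68
  A4 | A3 = max(a, b) on (0.68, 0.40) = 0.68
  (A5 & (A4 | A2)) | (A4 | A3) = max(a, b) on (0.68, 0.68) = 0.68
  → value = 0.6800
Under Łukasiewicz:
  A4 | A2 = min(1, a+b) on (0.68, 0.16) = 0.84
  A5 & (A4 | A2) = max(0, a+b−1) on (0.88, 0.84) = 0.72
  A4 | A3 = min(1, a+b) on (0.68, 0.40) = 1.00
  (A5 & (A4 | A2)) | (A4 | A3) = min(1, a+b) on (0.72, 1.00) = 1.00
  → value = 1.0000
|0.6800 − 1.0000| = 0.320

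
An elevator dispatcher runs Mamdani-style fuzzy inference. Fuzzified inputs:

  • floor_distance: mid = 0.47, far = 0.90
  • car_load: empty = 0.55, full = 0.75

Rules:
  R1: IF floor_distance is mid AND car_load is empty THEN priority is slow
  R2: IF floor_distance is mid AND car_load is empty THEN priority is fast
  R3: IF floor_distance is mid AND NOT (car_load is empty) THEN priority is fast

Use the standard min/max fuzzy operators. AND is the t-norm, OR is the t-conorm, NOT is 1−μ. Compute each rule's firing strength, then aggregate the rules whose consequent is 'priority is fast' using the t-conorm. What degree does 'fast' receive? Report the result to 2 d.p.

R1: mid=0.47, empty=0.55; AND[min(a, b)] → w = 0.47
R2: mid=0.47, empty=0.55; AND[min(a, b)] → w = 0.47
R3: mid=0.47, ¬empty=1−0.55=0.45; AND[min(a, b)] → w = 0.45
Rules with consequent 'fast': {R2, R3} → strengths 0.47, 0.45
Aggregate via t-conorm [max(a, b)]: 0.47

0.47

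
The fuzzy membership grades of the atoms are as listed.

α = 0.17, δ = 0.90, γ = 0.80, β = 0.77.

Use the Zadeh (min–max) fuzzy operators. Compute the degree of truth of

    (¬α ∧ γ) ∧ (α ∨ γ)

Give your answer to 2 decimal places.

0.80

¬α = 1 − 0.17 = 0.83
¬α ∧ γ = min(a, b) on (0.83, 0.80) = 0.80
α ∨ γ = max(a, b) on (0.17, 0.80) = 0.80
(¬α ∧ γ) ∧ (α ∨ γ) = min(a, b) on (0.80, 0.80) = 0.80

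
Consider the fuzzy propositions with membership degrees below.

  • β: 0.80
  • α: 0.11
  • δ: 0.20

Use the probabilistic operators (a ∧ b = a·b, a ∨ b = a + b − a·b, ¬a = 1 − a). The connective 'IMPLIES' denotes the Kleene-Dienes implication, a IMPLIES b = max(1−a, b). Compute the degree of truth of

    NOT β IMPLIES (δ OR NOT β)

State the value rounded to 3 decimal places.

NOT β = 1 − 0.8000 = 0.2000
NOT β = 1 − 0.8000 = 0.2000
δ OR NOT β = a + b − a·b on (0.2000, 0.2000) = 0.3600
NOT β IMPLIES (δ OR NOT β)  [Kleene-Dienes: max(1−a, b)] with a=0.2000, b=0.3600 → 0.8000

0.800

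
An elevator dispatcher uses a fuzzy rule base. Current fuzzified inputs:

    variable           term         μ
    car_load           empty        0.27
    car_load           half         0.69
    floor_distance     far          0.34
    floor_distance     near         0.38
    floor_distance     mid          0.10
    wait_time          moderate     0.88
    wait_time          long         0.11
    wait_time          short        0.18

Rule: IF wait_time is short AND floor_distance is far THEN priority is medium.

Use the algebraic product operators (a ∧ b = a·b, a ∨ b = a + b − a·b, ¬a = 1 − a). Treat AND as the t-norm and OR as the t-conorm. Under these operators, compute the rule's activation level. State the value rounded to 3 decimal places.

firing strength: short=0.18, far=0.34; AND[a·b] → w = 0.0612

0.061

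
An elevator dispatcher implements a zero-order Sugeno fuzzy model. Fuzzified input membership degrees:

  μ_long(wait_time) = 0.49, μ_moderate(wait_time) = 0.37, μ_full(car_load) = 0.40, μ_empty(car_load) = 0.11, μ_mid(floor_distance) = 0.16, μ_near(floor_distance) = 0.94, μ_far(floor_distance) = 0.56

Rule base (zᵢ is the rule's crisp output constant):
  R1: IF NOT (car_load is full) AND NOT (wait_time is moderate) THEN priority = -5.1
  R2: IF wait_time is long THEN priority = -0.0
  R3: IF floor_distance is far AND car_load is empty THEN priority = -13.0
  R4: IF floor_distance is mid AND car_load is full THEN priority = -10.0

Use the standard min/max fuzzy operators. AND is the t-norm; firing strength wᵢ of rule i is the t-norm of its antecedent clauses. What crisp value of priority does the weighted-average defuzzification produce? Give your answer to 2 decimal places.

R1 (z=-5.1): ¬full=1−0.40=0.60, ¬moderate=1−0.37=0.63; AND[min(a, b)] → w = 0.60
R2 (z=-0.0): long=0.49 → w = 0.49
R3 (z=-13.0): far=0.56, empty=0.11; AND[min(a, b)] → w = 0.11
R4 (z=-10.0): mid=0.16, full=0.40; AND[min(a, b)] → w = 0.16
Weighted average = (0.60·-5.1 + 0.49·-0.0 + 0.11·-13.0 + 0.16·-10.0) / (0.60 + 0.49 + 0.11 + 0.16)
  = -6.0900 / 1.3600 = -4.48

-4.48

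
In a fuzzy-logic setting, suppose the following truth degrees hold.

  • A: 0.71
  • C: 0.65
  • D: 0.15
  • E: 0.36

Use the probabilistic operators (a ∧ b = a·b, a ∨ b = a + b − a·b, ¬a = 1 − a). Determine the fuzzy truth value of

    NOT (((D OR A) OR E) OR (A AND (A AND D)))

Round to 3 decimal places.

D OR A = a + b − a·b on (0.1500, 0.7100) = 0.7535
(D OR A) OR E = a + b − a·b on (0.7535, 0.3600) = 0.8422
A AND D = a·b on (0.7100, 0.1500) = 0.1065
A AND (A AND D) = a·b on (0.7100, 0.1065) = 0.0756
((D OR A) OR E) OR (A AND (A AND D)) = a + b − a·b on (0.8422, 0.0756) = 0.8542
NOT (((D OR A) OR E) OR (A AND (A AND D))) = 1 − 0.8542 = 0.1458

0.146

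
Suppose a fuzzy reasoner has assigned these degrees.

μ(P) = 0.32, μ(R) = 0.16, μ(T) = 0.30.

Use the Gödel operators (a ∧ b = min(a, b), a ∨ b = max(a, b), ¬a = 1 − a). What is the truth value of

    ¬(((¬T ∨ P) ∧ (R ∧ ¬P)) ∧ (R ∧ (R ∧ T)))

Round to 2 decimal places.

¬T = 1 − 0.30 = 0.70
¬T ∨ P = max(a, b) on (0.70, 0.32) = 0.70
¬P = 1 − 0.32 = 0.68
R ∧ ¬P = min(a, b) on (0.16, 0.68) = 0.16
(¬T ∨ P) ∧ (R ∧ ¬P) = min(a, b) on (0.70, 0.16) = 0.16
R ∧ T = min(a, b) on (0.16, 0.30) = 0.16
R ∧ (R ∧ T) = min(a, b) on (0.16, 0.16) = 0.16
((¬T ∨ P) ∧ (R ∧ ¬P)) ∧ (R ∧ (R ∧ T)) = min(a, b) on (0.16, 0.16) = 0.16
¬(((¬T ∨ P) ∧ (R ∧ ¬P)) ∧ (R ∧ (R ∧ T))) = 1 − 0.16 = 0.84

0.84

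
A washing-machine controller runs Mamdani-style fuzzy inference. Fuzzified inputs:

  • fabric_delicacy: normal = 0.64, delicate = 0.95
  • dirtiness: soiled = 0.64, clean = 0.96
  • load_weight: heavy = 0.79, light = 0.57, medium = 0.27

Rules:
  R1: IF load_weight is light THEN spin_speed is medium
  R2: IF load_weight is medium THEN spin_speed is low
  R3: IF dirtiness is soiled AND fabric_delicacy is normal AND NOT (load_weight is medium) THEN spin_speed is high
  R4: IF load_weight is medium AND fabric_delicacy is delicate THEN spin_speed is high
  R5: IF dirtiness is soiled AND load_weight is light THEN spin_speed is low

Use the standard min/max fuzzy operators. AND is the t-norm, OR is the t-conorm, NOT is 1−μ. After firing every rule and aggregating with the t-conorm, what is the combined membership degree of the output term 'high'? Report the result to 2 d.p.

R1: light=0.57 → w = 0.57
R2: medium=0.27 → w = 0.27
R3: soiled=0.64, normal=0.64, ¬medium=1−0.27=0.73; AND[min(a, b)] → w = 0.64
R4: medium=0.27, delicate=0.95; AND[min(a, b)] → w = 0.27
R5: soiled=0.64, light=0.57; AND[min(a, b)] → w = 0.57
Rules with consequent 'high': {R3, R4} → strengths 0.64, 0.27
Aggregate via t-conorm [max(a, b)]: 0.64

0.64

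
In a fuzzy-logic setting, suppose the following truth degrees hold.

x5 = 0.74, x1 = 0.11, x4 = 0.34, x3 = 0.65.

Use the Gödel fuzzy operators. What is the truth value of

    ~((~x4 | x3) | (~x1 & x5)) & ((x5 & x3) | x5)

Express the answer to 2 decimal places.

~x4 = 1 − 0.34 = 0.66
~x4 | x3 = max(a, b) on (0.66, 0.65) = 0.66
~x1 = 1 − 0.11 = 0.89
~x1 & x5 = min(a, b) on (0.89, 0.74) = 0.74
(~x4 | x3) | (~x1 & x5) = max(a, b) on (0.66, 0.74) = 0.74
~((~x4 | x3) | (~x1 & x5)) = 1 − 0.74 = 0.26
x5 & x3 = min(a, b) on (0.74, 0.65) = 0.65
(x5 & x3) | x5 = max(a, b) on (0.65, 0.74) = 0.74
~((~x4 | x3) | (~x1 & x5)) & ((x5 & x3) | x5) = min(a, b) on (0.26, 0.74) = 0.26

0.26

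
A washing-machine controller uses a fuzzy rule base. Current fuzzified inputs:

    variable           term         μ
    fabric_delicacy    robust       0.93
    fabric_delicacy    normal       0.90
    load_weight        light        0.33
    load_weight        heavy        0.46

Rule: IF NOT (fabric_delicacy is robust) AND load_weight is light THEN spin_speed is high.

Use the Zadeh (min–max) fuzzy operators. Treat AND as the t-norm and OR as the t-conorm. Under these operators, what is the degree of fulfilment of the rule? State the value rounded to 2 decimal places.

0.07

firing strength: ¬robust=1−0.93=0.07, light=0.33; AND[min(a, b)] → w = 0.07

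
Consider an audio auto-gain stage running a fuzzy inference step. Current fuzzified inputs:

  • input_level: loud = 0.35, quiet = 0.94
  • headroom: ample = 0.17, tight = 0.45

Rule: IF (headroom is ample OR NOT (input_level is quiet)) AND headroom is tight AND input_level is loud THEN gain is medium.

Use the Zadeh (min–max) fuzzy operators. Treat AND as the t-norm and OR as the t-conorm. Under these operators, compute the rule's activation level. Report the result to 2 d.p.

0.17

firing strength: (ample=0.17 OR ¬quiet=1−0.94=0.06) = 0.17; AND[min(a, b)] with tight=0.45, loud=0.35 → w = 0.17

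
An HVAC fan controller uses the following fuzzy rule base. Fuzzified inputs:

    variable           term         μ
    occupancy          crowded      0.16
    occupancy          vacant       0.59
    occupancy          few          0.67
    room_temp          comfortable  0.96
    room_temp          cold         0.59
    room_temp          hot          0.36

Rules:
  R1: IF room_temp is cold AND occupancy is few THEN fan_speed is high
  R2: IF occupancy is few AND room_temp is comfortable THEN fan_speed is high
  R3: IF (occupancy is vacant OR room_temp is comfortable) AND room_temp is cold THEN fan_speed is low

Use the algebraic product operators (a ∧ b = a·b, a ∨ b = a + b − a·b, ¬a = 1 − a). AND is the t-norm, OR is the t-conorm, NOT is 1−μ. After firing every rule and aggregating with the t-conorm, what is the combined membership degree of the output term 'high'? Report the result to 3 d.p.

0.784

R1: cold=0.59, few=0.67; AND[a·b] → w = 0.3953
R2: few=0.67, comfortable=0.96; AND[a·b] → w = 0.6432
R3: (vacant=0.59 OR comfortable=0.96) = 0.9836; AND[a·b] with cold=0.59 → w = 0.5803
Rules with consequent 'high': {R1, R2} → strengths 0.3953, 0.6432
Aggregate via t-conorm [a + b − a·b]: 0.7842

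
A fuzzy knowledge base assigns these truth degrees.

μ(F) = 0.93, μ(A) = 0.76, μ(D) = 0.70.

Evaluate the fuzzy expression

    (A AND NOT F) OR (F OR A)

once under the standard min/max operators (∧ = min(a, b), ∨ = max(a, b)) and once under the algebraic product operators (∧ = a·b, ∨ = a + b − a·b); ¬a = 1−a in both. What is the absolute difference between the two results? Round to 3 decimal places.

0.054

Under standard min/max:
  NOT F = 1 − 0.93 = 0.07
  A AND NOT F = min(a, b) on (0.76, 0.07) = 0.07
  F OR A = max(a, b) on (0.93, 0.76) = 0.93
  (A AND NOT F) OR (F OR A) = max(a, b) on (0.07, 0.93) = 0.93
  → value = 0.9300
Under algebraic product:
  NOT F = 1 − 0.9300 = 0.0700
  A AND NOT F = a·b on (0.7600, 0.0700) = 0.0532
  F OR A = a + b − a·b on (0.9300, 0.7600) = 0.9832
  (A AND NOT F) OR (F OR A) = a + b − a·b on (0.0532, 0.9832) = 0.9841
  → value = 0.9841
|0.9300 − 0.9841| = 0.054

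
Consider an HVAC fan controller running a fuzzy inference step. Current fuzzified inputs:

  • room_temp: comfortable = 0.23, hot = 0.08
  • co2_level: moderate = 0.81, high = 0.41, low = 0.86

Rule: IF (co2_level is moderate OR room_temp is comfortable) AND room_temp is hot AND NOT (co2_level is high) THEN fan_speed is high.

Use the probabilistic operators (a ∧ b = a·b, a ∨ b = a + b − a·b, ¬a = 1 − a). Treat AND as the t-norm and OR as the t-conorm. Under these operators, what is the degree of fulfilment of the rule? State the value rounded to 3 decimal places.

firing strength: (moderate=0.81 OR comfortable=0.23) = 0.8537; AND[a·b] with hot=0.08, ¬high=1−0.41=0.59 → w = 0.0403

0.040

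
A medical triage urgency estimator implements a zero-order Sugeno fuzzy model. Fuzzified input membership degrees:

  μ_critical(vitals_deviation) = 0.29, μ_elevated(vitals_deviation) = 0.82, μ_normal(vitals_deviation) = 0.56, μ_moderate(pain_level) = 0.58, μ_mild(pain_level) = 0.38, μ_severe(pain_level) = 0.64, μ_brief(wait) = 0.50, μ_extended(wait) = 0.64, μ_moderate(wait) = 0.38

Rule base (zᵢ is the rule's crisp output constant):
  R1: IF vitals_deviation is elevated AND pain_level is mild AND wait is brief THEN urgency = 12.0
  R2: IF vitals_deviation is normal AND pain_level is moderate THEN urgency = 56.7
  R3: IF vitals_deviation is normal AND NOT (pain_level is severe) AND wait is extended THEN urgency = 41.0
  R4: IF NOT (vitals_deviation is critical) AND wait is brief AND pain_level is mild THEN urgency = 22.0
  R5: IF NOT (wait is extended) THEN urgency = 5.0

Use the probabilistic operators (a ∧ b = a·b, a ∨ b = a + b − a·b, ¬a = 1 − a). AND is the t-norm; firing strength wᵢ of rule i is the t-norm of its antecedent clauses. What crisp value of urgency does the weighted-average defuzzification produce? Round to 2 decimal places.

27.47

R1 (z=12.0): elevated=0.82, mild=0.38, brief=0.50; AND[a·b] → w = 0.1558
R2 (z=56.7): normal=0.56, moderate=0.58; AND[a·b] → w = 0.3248
R3 (z=41.0): normal=0.56, ¬severe=1−0.64=0.36, extended=0.64; AND[a·b] → w = 0.1290
R4 (z=22.0): ¬critical=1−0.29=0.71, brief=0.50, mild=0.38; AND[a·b] → w = 0.1349
R5 (z=5.0): ¬extended=1−0.64=0.36 → w = 0.3600
Weighted average = (0.1558·12.0 + 0.3248·56.7 + 0.1290·41.0 + 0.1349·22.0 + 0.3600·5.0) / (0.1558 + 0.3248 + 0.1290 + 0.1349 + 0.3600)
  = 30.3435 / 1.1045 = 27.47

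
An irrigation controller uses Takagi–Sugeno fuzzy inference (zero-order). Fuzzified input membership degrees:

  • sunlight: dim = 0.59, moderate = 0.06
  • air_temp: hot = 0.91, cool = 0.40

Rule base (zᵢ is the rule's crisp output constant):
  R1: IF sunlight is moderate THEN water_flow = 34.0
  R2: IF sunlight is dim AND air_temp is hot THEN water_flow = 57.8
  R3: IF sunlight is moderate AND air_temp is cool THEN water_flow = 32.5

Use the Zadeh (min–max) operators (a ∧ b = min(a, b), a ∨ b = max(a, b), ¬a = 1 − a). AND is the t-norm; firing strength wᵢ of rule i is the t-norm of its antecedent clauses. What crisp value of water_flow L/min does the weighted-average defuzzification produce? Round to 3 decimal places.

R1 (z=34.0): moderate=0.06 → w = 0.06
R2 (z=57.8): dim=0.59, hot=0.91; AND[min(a, b)] → w = 0.59
R3 (z=32.5): moderate=0.06, cool=0.40; AND[min(a, b)] → w = 0.06
Weighted average = (0.06·34.0 + 0.59·57.8 + 0.06·32.5) / (0.06 + 0.59 + 0.06)
  = 38.0920 / 0.7100 = 53.651

53.651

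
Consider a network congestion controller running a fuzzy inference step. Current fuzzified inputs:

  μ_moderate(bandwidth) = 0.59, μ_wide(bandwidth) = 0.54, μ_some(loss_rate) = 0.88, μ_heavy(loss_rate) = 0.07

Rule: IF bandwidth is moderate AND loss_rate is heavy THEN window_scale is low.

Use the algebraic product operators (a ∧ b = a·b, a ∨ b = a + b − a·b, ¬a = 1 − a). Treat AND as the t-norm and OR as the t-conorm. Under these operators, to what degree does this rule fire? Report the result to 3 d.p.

firing strength: moderate=0.59, heavy=0.07; AND[a·b] → w = 0.0413

0.041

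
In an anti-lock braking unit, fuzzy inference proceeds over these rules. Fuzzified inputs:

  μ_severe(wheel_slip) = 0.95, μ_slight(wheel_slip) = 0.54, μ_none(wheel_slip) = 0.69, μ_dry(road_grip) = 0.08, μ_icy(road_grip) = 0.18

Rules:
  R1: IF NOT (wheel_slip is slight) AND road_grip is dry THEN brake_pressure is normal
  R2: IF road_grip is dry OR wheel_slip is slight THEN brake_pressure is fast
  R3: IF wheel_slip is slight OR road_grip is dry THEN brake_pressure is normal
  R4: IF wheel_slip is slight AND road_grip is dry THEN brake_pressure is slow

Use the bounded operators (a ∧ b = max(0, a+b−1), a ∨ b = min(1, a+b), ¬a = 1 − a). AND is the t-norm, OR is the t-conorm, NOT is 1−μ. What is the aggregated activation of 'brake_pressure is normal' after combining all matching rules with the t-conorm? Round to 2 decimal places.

0.62

R1: ¬slight=1−0.54=0.46, dry=0.08; AND[max(0, a+b−1)] → w = 0.00
R2: dry=0.08, slight=0.54; OR[min(1, a+b)] → w = 0.62
R3: slight=0.54, dry=0.08; OR[min(1, a+b)] → w = 0.62
R4: slight=0.54, dry=0.08; AND[max(0, a+b−1)] → w = 0.00
Rules with consequent 'normal': {R1, R3} → strengths 0.00, 0.62
Aggregate via t-conorm [min(1, a+b)]: 0.62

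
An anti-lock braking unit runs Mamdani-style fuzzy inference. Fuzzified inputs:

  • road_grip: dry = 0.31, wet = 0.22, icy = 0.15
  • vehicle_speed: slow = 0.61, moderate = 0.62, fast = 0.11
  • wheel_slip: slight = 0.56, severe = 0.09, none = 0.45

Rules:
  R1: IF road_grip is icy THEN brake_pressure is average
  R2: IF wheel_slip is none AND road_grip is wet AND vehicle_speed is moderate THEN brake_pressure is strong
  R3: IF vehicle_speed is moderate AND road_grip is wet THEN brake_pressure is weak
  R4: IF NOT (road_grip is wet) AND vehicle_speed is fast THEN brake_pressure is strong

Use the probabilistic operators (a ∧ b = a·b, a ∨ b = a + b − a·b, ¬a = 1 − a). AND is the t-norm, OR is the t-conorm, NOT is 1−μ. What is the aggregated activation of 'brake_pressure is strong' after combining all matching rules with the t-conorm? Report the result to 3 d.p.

0.142

R1: icy=0.15 → w = 0.1500
R2: none=0.45, wet=0.22, moderate=0.62; AND[a·b] → w = 0.0614
R3: moderate=0.62, wet=0.22; AND[a·b] → w = 0.1364
R4: ¬wet=1−0.22=0.78, fast=0.11; AND[a·b] → w = 0.0858
Rules with consequent 'strong': {R2, R4} → strengths 0.0614, 0.0858
Aggregate via t-conorm [a + b − a·b]: 0.1419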